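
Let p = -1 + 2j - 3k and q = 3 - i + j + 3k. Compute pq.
4 + 10i + 8j - 10k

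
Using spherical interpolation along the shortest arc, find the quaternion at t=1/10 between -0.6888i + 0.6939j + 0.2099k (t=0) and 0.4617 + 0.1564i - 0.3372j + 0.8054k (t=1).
-0.0653 - 0.6874i + 0.7179j + 0.0888k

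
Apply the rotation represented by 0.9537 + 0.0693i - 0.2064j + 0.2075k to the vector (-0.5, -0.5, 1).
(-0.567, -0.854, 0.671)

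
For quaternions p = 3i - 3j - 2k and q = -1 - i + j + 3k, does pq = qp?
No: pq = 12 - 10i - 4j + 2k ≠ 12 + 4i + 10j + 2k = qp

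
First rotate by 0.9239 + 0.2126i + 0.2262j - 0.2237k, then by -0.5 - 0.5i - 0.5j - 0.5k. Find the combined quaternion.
-0.3544 - 0.3433i - 0.7932j - 0.3569k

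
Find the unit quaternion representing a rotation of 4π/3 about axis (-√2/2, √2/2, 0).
-0.5 - 0.6124i + 0.6124j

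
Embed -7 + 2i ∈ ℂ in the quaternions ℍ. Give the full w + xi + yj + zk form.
-7 + 2i + 0j + 0k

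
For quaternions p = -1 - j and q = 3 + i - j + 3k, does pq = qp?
No: pq = -4 - 4i - 2j - 2k ≠ -4 + 2i - 2j - 4k = qp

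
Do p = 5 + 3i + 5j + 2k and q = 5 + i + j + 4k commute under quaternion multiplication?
No: pq = 9 + 38i + 20j + 28k ≠ 9 + 2i + 40j + 32k = qp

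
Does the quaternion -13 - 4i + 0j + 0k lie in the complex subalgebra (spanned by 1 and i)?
Yes. The quaternion -13 - 4i has j- and k-coefficients y = z = 0, so it lies in the complex subalgebra spanned by 1 and i.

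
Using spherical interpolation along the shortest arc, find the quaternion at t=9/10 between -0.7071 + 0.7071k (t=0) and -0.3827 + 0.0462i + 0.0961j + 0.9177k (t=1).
-0.4189 + 0.0418i + 0.0869j + 0.9029k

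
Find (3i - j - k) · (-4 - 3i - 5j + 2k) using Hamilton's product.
6 - 19i + j - 14k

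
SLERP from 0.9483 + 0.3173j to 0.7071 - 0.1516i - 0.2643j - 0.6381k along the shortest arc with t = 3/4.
0.8415 - 0.1217i - 0.1206j - 0.5123k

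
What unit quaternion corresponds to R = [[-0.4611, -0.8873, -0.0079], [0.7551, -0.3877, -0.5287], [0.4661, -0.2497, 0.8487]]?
0.5 + 0.1395i - 0.237j + 0.8212k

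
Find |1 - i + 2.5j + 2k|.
3.5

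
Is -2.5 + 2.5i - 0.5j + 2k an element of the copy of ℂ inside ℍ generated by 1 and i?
No. The quaternion -2.5 + 2.5i - 0.5j + 2k has j-coefficient y = -0.5 and k-coefficient z = 2, not both zero, so it does not lie in the complex subalgebra spanned by 1 and i.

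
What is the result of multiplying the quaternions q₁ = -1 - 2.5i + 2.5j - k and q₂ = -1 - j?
3.5 + 1.5i - 1.5j + 3.5k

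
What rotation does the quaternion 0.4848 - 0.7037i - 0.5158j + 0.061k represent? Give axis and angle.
axis = (-0.8046, -0.5897, 0.0697), θ = 122°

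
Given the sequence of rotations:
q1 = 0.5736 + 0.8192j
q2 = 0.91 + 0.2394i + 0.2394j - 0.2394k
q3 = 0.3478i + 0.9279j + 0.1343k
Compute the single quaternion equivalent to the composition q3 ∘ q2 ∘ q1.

q2 · q1 = 0.3259 + 0.3334i + 0.8828j + 0.0588k
q3 · q2 · q1 = -0.943 + 0.0493i + 0.3267j + 0.0414k
-0.943 + 0.0493i + 0.3267j + 0.0414k


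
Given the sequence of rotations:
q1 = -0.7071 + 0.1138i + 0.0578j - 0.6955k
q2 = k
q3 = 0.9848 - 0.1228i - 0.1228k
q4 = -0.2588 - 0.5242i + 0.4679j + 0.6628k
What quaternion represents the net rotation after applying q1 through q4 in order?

q2 · q1 = 0.6955 - 0.0578i + 0.1138j - 0.7071k
q3 · q2 · q1 = 0.591 - 0.1284i + 0.0323j - 0.7957k
q4 · q3 · q2 · q1 = 0.292 - 0.6703i - 0.234j + 0.6408k
0.292 - 0.6703i - 0.234j + 0.6408k


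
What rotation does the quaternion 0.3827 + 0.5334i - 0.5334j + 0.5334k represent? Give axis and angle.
axis = (√3/3, -√3/3, √3/3), θ = 3π/4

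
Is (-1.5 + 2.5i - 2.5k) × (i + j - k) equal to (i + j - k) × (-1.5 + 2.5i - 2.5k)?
No: pq = -5 + i - 1.5j + 4k ≠ -5 - 4i - 1.5j - k = qp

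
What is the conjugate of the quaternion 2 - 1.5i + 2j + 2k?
2 + 1.5i - 2j - 2k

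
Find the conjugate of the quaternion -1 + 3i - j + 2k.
-1 - 3i + j - 2k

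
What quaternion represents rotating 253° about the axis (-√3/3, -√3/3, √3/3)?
-0.5948 - 0.4641i - 0.4641j + 0.4641k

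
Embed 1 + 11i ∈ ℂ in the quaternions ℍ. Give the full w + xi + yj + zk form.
1 + 11i + 0j + 0k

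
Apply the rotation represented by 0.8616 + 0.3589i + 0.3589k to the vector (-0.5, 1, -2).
(-1.505, 1.412, -0.995)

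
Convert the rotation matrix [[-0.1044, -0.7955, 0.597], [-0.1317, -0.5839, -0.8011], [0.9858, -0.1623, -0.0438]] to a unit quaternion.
0.2588 + 0.6171i - 0.3756j + 0.6412k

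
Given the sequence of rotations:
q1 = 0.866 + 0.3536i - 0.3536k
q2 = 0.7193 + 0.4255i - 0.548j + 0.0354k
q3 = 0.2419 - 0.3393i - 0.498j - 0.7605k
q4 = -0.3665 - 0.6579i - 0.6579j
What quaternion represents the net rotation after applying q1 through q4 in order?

q2 · q1 = 0.485 + 0.8166i - 0.3116j - 0.0299k
q3 · q2 · q1 = 0.2165 - 0.1891i - 0.9481j + 0.1363k
q4 · q3 · q2 · q1 = -0.8275 - 0.1628i + 0.2947j + 0.4494k
-0.8275 - 0.1628i + 0.2947j + 0.4494k


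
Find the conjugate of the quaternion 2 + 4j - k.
2 - 4j + k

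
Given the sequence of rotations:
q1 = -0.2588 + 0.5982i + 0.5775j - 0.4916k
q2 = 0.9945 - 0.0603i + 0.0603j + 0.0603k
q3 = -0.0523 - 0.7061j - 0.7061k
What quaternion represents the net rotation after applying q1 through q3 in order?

q2 · q1 = -0.2265 + 0.546i + 0.5651j - 0.5754k
q3 · q2 · q1 = 0.0046 + 0.7768i - 0.2552j + 0.5756k
0.0046 + 0.7768i - 0.2552j + 0.5756k


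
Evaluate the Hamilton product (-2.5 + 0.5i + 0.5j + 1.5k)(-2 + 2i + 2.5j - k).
4.25 - 10.25i - 3.75j - 0.25k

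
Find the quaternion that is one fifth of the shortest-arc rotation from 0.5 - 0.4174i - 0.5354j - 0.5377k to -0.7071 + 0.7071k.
0.569 - 0.3457i - 0.4434j - 0.6002k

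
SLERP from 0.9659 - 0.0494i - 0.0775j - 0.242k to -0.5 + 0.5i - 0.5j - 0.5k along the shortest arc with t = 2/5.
0.9357 - 0.2843i + 0.1941j + 0.0772k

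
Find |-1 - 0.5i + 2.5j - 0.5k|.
2.784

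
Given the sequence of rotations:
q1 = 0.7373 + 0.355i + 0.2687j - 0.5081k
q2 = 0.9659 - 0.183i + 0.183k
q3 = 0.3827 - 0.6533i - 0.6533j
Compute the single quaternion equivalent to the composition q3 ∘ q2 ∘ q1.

q2 · q1 = 0.8701 + 0.1588i + 0.2315j - 0.405k
q3 · q2 · q1 = 0.588 - 0.2431i - 0.7444j - 0.2025k
0.588 - 0.2431i - 0.7444j - 0.2025k


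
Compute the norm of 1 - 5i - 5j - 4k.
√67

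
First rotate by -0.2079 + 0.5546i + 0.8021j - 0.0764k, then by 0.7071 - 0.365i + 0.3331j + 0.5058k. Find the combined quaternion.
-0.1731 + 0.0369i + 0.7505j - 0.6367k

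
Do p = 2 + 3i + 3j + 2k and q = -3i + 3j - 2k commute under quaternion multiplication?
No: pq = 4 - 18i + 6j + 14k ≠ 4 + 6i + 6j - 22k = qp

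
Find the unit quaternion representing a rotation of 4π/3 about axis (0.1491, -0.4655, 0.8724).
-0.5 + 0.1291i - 0.4031j + 0.7555k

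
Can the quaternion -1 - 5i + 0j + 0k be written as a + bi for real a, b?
Yes. The quaternion -1 - 5i has j- and k-coefficients y = z = 0, so it lies in the complex subalgebra spanned by 1 and i.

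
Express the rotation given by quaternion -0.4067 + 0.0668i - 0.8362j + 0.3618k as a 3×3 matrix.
[[-0.6603, 0.1826, 0.7285], [-0.406, 0.7293, -0.5507], [-0.6318, -0.6594, -0.4074]]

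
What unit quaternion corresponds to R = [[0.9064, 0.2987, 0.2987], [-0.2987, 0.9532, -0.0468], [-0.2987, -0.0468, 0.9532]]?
0.9763 + 0.153j - 0.153k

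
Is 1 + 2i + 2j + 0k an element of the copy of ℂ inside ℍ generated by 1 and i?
No. The quaternion 1 + 2i + 2j has j-coefficient y = 2 and k-coefficient z = 0, not both zero, so it does not lie in the complex subalgebra spanned by 1 and i.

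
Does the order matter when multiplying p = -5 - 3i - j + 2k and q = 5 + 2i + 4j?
Yes: pq = -15 - 33i - 21j ≠ -15 - 17i - 29j + 20k = qp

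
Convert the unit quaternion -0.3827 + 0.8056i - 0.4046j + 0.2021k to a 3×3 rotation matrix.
[[0.5909, -0.4972, 0.6353], [-0.8066, -0.3797, 0.4531], [0.0159, -0.7801, -0.6254]]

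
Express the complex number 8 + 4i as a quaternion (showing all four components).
8 + 4i + 0j + 0k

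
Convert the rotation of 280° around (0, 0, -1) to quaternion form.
-0.766 - 0.6428k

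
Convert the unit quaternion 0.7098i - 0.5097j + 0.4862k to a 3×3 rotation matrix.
[[0.0076, -0.7236, 0.6902], [-0.7236, -0.4804, -0.4956], [0.6902, -0.4956, -0.5272]]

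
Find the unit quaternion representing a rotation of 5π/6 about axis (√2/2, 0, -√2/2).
0.2588 + 0.683i - 0.683k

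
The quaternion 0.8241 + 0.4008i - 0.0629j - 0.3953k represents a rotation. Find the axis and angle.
axis = (0.7076, -0.111, -0.6979), θ = 69°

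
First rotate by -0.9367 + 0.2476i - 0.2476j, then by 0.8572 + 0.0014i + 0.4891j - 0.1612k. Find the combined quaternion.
-0.6822 + 0.171i - 0.7103j + 0.0295k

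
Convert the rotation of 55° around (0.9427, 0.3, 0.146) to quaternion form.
0.887 + 0.4353i + 0.1385j + 0.0674k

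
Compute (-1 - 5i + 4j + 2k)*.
-1 + 5i - 4j - 2k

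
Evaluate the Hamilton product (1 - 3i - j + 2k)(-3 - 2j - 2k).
-1 + 15i - 5j - 2k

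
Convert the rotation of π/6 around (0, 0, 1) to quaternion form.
0.9659 + 0.2588k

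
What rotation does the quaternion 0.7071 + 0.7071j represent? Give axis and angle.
axis = (0, 1, 0), θ = π/2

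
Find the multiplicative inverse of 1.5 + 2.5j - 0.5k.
0.1714 - 0.2857j + 0.0571k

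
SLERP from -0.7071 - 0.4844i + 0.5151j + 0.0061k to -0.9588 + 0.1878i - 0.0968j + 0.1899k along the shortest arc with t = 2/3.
-0.9801 - 0.0504i + 0.1293j + 0.142k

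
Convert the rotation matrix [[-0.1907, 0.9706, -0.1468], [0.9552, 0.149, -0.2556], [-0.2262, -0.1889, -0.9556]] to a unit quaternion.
0.0262 + 0.6356i + 0.7575j - 0.1467k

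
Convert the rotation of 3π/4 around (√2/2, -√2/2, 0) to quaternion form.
0.3827 + 0.6533i - 0.6533j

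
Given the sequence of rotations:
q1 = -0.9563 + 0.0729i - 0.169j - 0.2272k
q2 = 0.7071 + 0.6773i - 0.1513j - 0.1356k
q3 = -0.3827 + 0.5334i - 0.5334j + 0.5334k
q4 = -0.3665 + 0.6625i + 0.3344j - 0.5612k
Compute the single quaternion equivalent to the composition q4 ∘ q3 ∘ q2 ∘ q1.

q2 · q1 = -0.782 - 0.5847i + 0.1692j - 0.1344k
q3 · q2 · q1 = 0.7731 - 0.2119i + 0.1122j - 0.5873k
q4 · q3 · q2 · q1 = -0.5101 + 0.4564i + 0.7254j - 0.0734k
-0.5101 + 0.4564i + 0.7254j - 0.0734k


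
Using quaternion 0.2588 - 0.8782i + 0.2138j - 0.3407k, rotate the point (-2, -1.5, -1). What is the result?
(-1.763, 1.957, 0.559)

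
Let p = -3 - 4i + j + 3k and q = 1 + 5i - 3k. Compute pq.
26 - 22i + 4j + 7k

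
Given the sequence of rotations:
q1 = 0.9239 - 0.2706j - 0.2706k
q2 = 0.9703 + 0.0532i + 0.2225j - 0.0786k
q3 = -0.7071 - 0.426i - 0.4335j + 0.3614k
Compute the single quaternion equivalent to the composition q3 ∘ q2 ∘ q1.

q2 · q1 = 0.9354 - 0.0323i - 0.0426j - 0.3496k
q3 · q2 · q1 = -0.5673 - 0.2087i - 0.536j + 0.5894k
-0.5673 - 0.2087i - 0.536j + 0.5894k


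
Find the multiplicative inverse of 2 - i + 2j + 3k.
0.1111 + 0.0556i - 0.1111j - 0.1667k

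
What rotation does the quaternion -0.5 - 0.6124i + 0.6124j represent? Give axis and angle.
axis = (-√2/2, √2/2, 0), θ = 4π/3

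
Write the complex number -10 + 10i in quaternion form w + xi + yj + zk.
-10 + 10i + 0j + 0k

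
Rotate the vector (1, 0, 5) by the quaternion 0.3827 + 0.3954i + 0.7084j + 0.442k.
(4.064, 2.516, -1.774)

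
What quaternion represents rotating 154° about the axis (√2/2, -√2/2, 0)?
0.225 + 0.689i - 0.689j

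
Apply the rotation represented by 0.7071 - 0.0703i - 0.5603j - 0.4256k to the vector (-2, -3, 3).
(-4.259, 0.892, -1.75)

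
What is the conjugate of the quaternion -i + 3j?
i - 3j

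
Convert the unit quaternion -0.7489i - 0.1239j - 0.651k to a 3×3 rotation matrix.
[[0.1217, 0.1856, 0.9751], [0.1856, -0.9693, 0.1613], [0.9751, 0.1613, -0.1524]]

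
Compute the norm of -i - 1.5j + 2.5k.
3.082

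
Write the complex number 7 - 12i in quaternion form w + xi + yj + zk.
7 - 12i + 0j + 0k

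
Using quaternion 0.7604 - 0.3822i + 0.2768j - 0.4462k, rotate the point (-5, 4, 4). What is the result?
(2.673, 7.026, -0.695)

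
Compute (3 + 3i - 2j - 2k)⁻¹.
0.1154 - 0.1154i + 0.0769j + 0.0769k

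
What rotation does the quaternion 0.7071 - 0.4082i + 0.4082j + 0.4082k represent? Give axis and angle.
axis = (-√3/3, √3/3, √3/3), θ = π/2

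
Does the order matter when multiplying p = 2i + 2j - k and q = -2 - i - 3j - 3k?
Yes: pq = 5 - 13i + 3j - 2k ≠ 5 + 5i - 11j + 6k = qp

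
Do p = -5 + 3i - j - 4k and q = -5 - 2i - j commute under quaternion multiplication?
No: pq = 30 - 9i + 18j + 15k ≠ 30 - i + 2j + 25k = qp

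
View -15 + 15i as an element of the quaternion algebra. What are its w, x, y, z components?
-15 + 15i + 0j + 0k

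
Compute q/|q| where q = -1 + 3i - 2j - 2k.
-0.2357 + 0.7071i - 0.4714j - 0.4714k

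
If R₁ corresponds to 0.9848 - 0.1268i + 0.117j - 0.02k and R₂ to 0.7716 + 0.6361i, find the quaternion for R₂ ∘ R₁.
0.8405 + 0.5286i + 0.103j + 0.059k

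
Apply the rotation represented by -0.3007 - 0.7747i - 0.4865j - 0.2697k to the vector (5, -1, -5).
(-2.238, 5.943, 3.267)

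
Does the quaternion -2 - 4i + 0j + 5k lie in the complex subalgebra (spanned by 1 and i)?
No. The quaternion -2 - 4i + 5k has j-coefficient y = 0 and k-coefficient z = 5, not both zero, so it does not lie in the complex subalgebra spanned by 1 and i.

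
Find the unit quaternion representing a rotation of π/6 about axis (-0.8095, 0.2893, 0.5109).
0.9659 - 0.2095i + 0.0749j + 0.1322k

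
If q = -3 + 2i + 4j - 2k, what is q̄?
-3 - 2i - 4j + 2k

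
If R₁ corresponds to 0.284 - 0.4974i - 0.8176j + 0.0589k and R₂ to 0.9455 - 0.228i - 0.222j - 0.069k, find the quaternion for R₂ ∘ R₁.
-0.0223 - 0.6045i - 0.7883j + 0.1121k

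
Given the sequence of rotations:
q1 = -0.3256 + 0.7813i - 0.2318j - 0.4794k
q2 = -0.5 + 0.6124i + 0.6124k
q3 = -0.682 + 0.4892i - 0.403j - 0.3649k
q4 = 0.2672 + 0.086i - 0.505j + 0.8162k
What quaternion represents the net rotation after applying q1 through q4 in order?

q2 · q1 = -0.0221 - 0.4481i + 0.888j - 0.1017k
q3 · q2 · q1 = 0.555 + 0.6598i - 0.3834j + 0.3312k
q4 · q3 · q2 · q1 = -0.3724 + 0.3697i + 0.1273j + 0.8417k
-0.3724 + 0.3697i + 0.1273j + 0.8417k


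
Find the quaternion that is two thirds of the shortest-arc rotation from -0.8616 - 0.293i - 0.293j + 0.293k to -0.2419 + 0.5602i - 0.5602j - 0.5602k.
-0.6262 + 0.3343i - 0.62j - 0.3343k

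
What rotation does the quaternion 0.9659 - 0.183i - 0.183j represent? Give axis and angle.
axis = (-√2/2, -√2/2, 0), θ = π/6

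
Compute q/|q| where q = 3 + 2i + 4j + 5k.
0.4082 + 0.2722i + 0.5443j + 0.6804k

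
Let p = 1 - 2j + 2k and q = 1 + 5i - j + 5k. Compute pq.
-11 - 3i + 7j + 17k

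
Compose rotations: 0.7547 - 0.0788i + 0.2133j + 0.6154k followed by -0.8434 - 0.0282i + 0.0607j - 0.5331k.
-0.3236 + 0.1962i - 0.0747j - 0.9226k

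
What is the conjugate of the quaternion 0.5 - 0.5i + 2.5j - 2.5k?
0.5 + 0.5i - 2.5j + 2.5k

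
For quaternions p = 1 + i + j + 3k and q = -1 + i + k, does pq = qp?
No: pq = -5 + i + j - 3k ≠ -5 - i - 3j - k = qp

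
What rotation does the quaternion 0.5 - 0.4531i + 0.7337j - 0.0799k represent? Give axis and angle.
axis = (-0.5232, 0.8472, -0.0923), θ = 2π/3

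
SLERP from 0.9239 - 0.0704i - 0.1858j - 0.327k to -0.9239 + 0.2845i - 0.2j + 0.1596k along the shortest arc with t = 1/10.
0.9335 - 0.0934i - 0.1477j - 0.313k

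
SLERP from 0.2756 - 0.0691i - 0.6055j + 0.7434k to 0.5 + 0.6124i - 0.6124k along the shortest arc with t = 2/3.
-0.2698 - 0.5006i - 0.2533j + 0.7826k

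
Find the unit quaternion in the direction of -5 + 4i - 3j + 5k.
-0.5774 + 0.4619i - 0.3464j + 0.5774k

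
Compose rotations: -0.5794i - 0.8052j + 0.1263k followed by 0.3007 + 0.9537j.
0.7679 - 0.0538i - 0.2421j + 0.5906k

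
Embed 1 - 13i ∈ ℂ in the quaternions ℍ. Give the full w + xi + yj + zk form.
1 - 13i + 0j + 0k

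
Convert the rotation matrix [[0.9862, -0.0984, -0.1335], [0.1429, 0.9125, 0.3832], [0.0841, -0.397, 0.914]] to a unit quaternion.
0.9763 - 0.1998i - 0.0557j + 0.0618k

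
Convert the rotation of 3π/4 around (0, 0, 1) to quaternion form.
0.3827 + 0.9239k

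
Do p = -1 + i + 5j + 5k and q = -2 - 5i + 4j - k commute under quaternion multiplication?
No: pq = -8 - 22i - 38j + 20k ≠ -8 + 28i + 10j - 38k = qp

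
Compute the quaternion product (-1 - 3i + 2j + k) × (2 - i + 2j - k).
-8 - 9i - 2j - k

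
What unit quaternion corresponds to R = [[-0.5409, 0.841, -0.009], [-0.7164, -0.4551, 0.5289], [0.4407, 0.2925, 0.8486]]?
-0.4617 + 0.128i + 0.2435j + 0.8433k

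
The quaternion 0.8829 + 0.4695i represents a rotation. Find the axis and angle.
axis = (1, 0, 0), θ = 56°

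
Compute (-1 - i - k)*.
-1 + i + k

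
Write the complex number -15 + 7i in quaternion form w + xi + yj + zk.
-15 + 7i + 0j + 0k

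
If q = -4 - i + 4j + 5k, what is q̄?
-4 + i - 4j - 5k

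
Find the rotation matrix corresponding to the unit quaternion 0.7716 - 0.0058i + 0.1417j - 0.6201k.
[[0.1908, 0.9553, 0.2259], [-0.9586, 0.2309, -0.1668], [-0.2115, -0.1847, 0.9598]]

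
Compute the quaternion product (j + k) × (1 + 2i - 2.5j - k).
3.5 + 1.5i + 3j - k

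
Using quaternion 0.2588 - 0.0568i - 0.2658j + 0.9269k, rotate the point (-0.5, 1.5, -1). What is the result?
(-0.002, -0.879, -1.652)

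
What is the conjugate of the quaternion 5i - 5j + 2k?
-5i + 5j - 2k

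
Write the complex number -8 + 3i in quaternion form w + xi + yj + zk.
-8 + 3i + 0j + 0k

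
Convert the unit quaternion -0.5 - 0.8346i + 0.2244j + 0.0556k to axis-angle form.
axis = (-0.9637, 0.2591, 0.0642), θ = 4π/3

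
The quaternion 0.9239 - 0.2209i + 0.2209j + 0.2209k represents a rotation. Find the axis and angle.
axis = (-√3/3, √3/3, √3/3), θ = π/4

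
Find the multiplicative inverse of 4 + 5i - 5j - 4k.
0.0488 - 0.061i + 0.061j + 0.0488k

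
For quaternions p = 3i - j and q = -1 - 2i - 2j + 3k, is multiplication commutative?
No: pq = 4 - 6i - 8j - 8k ≠ 4 + 10j + 8k = qp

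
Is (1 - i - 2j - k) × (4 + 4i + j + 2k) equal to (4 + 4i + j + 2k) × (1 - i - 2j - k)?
No: pq = 12 - 3i - 9j + 5k ≠ 12 + 3i - 5j - 9k = qp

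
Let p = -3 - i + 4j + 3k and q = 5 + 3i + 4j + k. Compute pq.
-31 - 22i + 18j - 4k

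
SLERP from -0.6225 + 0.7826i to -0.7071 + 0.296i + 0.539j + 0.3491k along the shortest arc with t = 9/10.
-0.7212 + 0.3606i + 0.4964j + 0.3215k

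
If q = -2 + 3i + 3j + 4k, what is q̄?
-2 - 3i - 3j - 4k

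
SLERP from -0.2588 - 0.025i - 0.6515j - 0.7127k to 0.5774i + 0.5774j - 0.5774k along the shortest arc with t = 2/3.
-0.1279 + 0.4837i + 0.1742j - 0.8482k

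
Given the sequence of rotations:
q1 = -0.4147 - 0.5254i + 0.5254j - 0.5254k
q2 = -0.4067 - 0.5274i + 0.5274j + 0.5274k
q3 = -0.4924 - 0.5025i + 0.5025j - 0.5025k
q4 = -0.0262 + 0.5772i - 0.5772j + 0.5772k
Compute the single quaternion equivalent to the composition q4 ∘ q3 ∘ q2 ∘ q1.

q2 · q1 = -0.1084 - 0.1218i - 0.9866j - 0.005k
q3 · q2 · q1 = 0.4854 - 0.3838i + 0.49j + 0.6139k
q4 · q3 · q2 · q1 = 0.1373 - 0.3469i - 0.8689j + 0.3254k
0.1373 - 0.3469i - 0.8689j + 0.3254k


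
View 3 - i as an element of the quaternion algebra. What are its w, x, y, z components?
3 - i + 0j + 0k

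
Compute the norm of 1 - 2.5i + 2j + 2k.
3.905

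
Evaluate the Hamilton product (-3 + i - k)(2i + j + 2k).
-5i - 7j - 5k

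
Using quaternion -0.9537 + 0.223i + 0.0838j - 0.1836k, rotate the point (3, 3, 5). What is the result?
(0.609, 5.635, 3.298)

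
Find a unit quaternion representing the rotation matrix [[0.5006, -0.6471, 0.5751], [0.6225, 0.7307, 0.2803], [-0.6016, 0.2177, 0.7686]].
0.866 - 0.0181i + 0.3397j + 0.3665k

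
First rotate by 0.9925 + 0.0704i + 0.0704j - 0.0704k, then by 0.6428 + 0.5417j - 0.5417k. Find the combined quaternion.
0.5617 + 0.0453i + 0.5448j - 0.621k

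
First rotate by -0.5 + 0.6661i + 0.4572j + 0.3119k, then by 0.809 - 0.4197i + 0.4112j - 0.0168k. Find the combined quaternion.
-0.3077 + 0.8847i + 0.284j - 0.2051k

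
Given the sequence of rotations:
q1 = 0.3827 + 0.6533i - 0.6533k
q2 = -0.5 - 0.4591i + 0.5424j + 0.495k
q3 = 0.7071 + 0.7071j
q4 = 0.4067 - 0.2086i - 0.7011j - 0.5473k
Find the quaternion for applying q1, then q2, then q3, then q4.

q2 · q1 = 0.432 - 0.8567i + 0.231j + 0.1617k
q3 · q2 · q1 = 0.1421 - 0.4914i + 0.4688j + 0.7201k
q4 · q3 · q2 · q1 = 0.6781 - 0.4778i + 0.5102j - 0.2272k
0.6781 - 0.4778i + 0.5102j - 0.2272k


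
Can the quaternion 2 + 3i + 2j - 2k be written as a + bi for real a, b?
No. The quaternion 2 + 3i + 2j - 2k has j-coefficient y = 2 and k-coefficient z = -2, not both zero, so it does not lie in the complex subalgebra spanned by 1 and i.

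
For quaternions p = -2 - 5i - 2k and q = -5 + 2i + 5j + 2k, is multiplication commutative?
No: pq = 24 + 31i - 4j - 19k ≠ 24 + 11i - 16j + 31k = qp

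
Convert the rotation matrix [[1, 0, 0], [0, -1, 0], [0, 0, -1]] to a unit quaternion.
i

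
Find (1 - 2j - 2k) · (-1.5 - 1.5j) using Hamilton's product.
-4.5 - 3i + 1.5j + 3k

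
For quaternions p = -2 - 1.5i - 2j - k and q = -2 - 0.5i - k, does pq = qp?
No: pq = 2.25 + 6i + 3j + 3k ≠ 2.25 + 2i + 5j + 5k = qp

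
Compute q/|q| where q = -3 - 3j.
-0.7071 - 0.7071j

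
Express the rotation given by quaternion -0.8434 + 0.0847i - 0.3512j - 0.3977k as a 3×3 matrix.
[[0.437, -0.7303, 0.525], [0.6113, 0.6693, 0.4222], [-0.6598, 0.1365, 0.739]]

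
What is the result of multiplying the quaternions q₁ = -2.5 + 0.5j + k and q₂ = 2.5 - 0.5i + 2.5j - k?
-6.5 - 1.75i - 5.5j + 5.25k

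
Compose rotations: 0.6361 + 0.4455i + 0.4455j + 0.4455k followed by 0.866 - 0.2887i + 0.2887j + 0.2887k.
0.4222 + 0.2022i + 0.8267j + 0.3122k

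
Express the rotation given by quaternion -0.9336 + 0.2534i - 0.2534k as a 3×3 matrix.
[[0.8716, -0.4731, -0.1284], [0.4731, 0.7432, 0.4731], [-0.1284, -0.4731, 0.8716]]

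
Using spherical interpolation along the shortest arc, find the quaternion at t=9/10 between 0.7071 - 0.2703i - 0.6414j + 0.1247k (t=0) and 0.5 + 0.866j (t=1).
-0.3829 - 0.0376i - 0.9229j + 0.0174k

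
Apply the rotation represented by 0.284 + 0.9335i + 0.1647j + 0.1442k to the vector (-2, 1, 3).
(-0.494, -3.011, -2.165)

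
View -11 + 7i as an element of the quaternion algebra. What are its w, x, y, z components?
-11 + 7i + 0j + 0k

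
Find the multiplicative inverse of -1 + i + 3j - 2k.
-0.0667 - 0.0667i - 0.2j + 0.1333k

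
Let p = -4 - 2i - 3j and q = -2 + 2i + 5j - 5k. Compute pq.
27 + 11i - 24j + 16k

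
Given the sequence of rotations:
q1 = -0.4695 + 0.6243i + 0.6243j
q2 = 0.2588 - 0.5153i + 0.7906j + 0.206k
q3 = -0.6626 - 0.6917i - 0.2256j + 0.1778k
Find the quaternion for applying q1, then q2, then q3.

q2 · q1 = -0.2934 + 0.2749i - 0.081j - 0.912k
q3 · q2 · q1 = 0.5284 + 0.2409i - 0.4621j + 0.6702k
0.5284 + 0.2409i - 0.4621j + 0.6702k


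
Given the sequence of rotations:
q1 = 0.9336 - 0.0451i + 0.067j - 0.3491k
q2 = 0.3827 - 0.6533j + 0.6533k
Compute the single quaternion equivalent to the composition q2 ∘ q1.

q2 · q1 = 0.6291 + 0.167i - 0.6137j + 0.4469k
0.6291 + 0.167i - 0.6137j + 0.4469k


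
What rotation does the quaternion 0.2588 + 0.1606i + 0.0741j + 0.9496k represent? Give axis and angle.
axis = (0.1663, 0.0767, 0.9831), θ = 5π/6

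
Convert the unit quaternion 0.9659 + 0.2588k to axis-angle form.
axis = (0, 0, 1), θ = π/6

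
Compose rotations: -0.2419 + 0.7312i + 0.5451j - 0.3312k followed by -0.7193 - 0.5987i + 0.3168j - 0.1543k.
0.388 - 0.4019i - 0.7798j - 0.2824k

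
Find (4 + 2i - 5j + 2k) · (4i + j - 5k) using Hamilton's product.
7 + 39i + 22j + 2k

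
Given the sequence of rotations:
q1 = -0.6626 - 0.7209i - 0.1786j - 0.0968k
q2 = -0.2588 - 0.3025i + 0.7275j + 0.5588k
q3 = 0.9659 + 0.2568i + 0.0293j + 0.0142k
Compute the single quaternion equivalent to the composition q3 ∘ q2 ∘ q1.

q2 · q1 = 0.1374 + 0.4164i - 0.8679j + 0.2333k
q3 · q2 · q1 = 0.0479 + 0.4566i - 0.8883j - 0.0078k
0.0479 + 0.4566i - 0.8883j - 0.0078k


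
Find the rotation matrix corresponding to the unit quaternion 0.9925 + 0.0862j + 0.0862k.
[[0.9703, -0.1711, 0.1711], [0.1711, 0.9851, 0.0149], [-0.1711, 0.0149, 0.9851]]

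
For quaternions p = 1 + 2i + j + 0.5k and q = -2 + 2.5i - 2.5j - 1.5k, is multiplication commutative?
No: pq = -3.75 - 1.75i - 0.25j - 10k ≠ -3.75 - 1.25i - 8.75j + 5k = qp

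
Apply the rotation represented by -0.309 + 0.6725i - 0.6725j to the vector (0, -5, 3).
(5.769, 0.769, -0.349)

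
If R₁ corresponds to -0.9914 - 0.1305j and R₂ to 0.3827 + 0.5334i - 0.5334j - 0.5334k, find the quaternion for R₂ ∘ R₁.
-0.449 - 0.5984i + 0.4789j + 0.4592k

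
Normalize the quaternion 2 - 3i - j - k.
0.5164 - 0.7746i - 0.2582j - 0.2582k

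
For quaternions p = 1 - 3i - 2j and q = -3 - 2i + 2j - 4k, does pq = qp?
No: pq = -5 + 15i - 4j - 14k ≠ -5 - i + 20j + 6k = qp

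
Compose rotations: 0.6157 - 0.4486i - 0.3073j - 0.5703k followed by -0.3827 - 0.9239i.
-0.6501 - 0.3972i - 0.4093j + 0.5022k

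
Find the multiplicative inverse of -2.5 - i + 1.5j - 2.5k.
-0.1587 + 0.0635i - 0.0952j + 0.1587k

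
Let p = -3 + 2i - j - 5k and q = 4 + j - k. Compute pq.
-16 + 14i - 5j - 15k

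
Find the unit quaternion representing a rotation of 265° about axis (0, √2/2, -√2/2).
-0.6756 + 0.5213j - 0.5213k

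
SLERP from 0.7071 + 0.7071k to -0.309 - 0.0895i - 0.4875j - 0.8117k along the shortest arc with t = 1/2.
0.5367 + 0.0473i + 0.2575j + 0.8022k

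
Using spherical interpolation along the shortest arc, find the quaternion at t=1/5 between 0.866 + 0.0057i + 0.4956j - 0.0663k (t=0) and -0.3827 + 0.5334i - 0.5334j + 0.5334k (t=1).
0.8155 - 0.1168i + 0.5384j - 0.1774k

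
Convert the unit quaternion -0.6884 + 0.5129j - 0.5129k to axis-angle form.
axis = (0, √2/2, -√2/2), θ = 267°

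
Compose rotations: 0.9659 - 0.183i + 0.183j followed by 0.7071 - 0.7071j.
0.8124 - 0.1294i - 0.5536j - 0.1294k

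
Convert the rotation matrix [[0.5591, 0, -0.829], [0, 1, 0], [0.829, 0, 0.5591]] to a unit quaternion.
0.8829 - 0.4695j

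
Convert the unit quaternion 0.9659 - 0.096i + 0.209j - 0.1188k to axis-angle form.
axis = (-0.3709, 0.8074, -0.4589), θ = π/6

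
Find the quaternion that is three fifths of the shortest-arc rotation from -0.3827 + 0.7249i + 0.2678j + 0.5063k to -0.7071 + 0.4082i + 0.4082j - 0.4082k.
-0.6661 + 0.624i + 0.4068j - 0.039k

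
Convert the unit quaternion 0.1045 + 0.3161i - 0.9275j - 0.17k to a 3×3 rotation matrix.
[[-0.7783, -0.5508, -0.3013], [-0.6219, 0.7424, 0.2493], [0.0864, 0.3814, -0.9204]]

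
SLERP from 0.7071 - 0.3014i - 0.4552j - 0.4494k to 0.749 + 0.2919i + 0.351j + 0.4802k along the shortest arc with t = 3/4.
0.9387 + 0.1534i + 0.1503j + 0.2695k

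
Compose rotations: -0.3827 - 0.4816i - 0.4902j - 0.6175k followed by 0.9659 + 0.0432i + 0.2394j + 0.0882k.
-0.177 - 0.5863i - 0.5809j - 0.5361k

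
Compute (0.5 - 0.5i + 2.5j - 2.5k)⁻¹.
0.0385 + 0.0385i - 0.1923j + 0.1923k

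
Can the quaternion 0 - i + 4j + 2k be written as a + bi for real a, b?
No. The quaternion -i + 4j + 2k has j-coefficient y = 4 and k-coefficient z = 2, not both zero, so it does not lie in the complex subalgebra spanned by 1 and i.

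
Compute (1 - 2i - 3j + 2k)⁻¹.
0.0556 + 0.1111i + 0.1667j - 0.1111k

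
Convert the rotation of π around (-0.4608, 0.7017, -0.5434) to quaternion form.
-0.4608i + 0.7017j - 0.5434k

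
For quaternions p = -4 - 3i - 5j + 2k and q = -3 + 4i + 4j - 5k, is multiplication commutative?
No: pq = 54 + 10i - 8j + 22k ≠ 54 - 24i + 6j + 6k = qp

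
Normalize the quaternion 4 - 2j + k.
0.8729 - 0.4364j + 0.2182k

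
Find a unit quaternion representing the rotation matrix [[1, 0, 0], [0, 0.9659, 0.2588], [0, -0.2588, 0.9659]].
0.9914 - 0.1305i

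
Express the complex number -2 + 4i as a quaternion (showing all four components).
-2 + 4i + 0j + 0k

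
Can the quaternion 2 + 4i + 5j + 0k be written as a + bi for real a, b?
No. The quaternion 2 + 4i + 5j has j-coefficient y = 5 and k-coefficient z = 0, not both zero, so it does not lie in the complex subalgebra spanned by 1 and i.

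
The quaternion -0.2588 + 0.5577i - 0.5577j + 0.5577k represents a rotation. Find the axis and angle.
axis = (√3/3, -√3/3, √3/3), θ = 7π/6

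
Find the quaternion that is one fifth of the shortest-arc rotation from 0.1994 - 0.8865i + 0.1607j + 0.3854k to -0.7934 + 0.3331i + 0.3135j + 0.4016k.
0.3929 - 0.8862i + 0.0599j + 0.2381k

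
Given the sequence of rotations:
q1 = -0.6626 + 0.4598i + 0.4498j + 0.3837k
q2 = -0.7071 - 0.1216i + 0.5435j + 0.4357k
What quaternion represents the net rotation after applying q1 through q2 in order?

q2 · q1 = 0.1128 - 0.232i - 0.4312j - 0.8646k
0.1128 - 0.232i - 0.4312j - 0.8646k


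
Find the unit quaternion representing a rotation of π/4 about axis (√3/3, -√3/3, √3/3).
0.9239 + 0.2209i - 0.2209j + 0.2209k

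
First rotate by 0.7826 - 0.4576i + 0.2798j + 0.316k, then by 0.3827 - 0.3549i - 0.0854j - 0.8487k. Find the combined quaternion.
0.4292 - 0.2424i + 0.5408j - 0.6816k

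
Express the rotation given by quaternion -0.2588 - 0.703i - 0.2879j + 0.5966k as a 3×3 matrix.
[[0.1224, 0.7136, -0.6898], [0.096, -0.7003, -0.7074], [-0.9878, 0.0204, -0.1542]]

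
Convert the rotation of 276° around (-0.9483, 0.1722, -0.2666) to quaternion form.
-0.7431 - 0.6345i + 0.1152j - 0.1784k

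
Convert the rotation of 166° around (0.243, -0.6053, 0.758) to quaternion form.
0.1219 + 0.2412i - 0.6008j + 0.7523k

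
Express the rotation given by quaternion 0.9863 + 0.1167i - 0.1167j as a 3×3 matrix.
[[0.9728, -0.0272, -0.2302], [-0.0272, 0.9728, -0.2302], [0.2302, 0.2302, 0.9455]]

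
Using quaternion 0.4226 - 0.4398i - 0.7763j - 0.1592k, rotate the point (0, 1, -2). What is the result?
(1.85, -0.675, 1.06)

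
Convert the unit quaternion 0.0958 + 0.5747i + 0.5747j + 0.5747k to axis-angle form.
axis = (√3/3, √3/3, √3/3), θ = 169°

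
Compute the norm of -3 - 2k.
√13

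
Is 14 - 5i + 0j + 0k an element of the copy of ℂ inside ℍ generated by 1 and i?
Yes. The quaternion 14 - 5i has j- and k-coefficients y = z = 0, so it lies in the complex subalgebra spanned by 1 and i.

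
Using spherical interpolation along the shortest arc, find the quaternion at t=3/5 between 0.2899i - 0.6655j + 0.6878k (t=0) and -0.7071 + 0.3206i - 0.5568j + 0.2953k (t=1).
-0.4587 + 0.3364i - 0.6559j + 0.4962k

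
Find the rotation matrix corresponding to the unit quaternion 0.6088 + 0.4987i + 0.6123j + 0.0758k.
[[0.2387, 0.5184, 0.8211], [0.703, 0.4911, -0.5144], [-0.6699, 0.7, -0.2472]]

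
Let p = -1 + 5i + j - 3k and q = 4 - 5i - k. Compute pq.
18 + 24i + 24j - 6k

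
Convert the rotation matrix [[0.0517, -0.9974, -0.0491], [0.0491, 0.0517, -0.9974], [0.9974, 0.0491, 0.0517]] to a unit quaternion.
0.5374 + 0.4869i - 0.4869j + 0.4869k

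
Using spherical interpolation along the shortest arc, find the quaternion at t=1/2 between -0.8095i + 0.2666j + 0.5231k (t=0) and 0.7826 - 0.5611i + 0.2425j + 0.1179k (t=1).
0.4402 - 0.7709i + 0.2863j + 0.3605k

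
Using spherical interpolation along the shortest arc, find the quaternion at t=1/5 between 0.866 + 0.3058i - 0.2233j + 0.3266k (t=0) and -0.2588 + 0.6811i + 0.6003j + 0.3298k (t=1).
0.8928 + 0.0826i - 0.3909j + 0.208k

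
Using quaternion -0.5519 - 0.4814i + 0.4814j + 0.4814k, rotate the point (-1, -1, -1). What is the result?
(0.854, 0.99, -1.136)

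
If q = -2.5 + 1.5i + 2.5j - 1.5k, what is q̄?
-2.5 - 1.5i - 2.5j + 1.5k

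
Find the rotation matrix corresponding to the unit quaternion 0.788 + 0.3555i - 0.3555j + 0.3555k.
[[0.4945, -0.813, -0.3075], [0.3075, 0.4945, -0.813], [0.813, 0.3075, 0.4945]]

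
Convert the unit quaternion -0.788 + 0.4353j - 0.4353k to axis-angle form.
axis = (0, √2/2, -√2/2), θ = 284°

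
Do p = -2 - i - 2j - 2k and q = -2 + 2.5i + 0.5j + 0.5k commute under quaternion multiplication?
No: pq = 8.5 - 3i - 1.5j + 7.5k ≠ 8.5 - 3i + 7.5j - 1.5k = qp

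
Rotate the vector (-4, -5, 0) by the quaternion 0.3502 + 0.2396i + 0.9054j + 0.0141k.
(0.44, -6.199, 1.543)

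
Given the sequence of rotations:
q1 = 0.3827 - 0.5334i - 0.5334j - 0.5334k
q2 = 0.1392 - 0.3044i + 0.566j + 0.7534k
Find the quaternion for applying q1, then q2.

q2 · q1 = 0.5947 - 0.0908i - 0.4219j + 0.6783k
0.5947 - 0.0908i - 0.4219j + 0.6783k


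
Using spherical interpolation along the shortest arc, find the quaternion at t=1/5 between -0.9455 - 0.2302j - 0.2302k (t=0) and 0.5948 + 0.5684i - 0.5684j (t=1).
-0.9679 - 0.1405i - 0.0593j - 0.1998k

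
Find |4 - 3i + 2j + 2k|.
√33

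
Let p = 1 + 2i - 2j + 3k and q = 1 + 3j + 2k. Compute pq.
1 - 11i - 3j + 11k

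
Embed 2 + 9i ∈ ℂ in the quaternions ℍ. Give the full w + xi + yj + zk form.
2 + 9i + 0j + 0k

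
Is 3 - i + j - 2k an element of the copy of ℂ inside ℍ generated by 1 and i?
No. The quaternion 3 - i + j - 2k has j-coefficient y = 1 and k-coefficient z = -2, not both zero, so it does not lie in the complex subalgebra spanned by 1 and i.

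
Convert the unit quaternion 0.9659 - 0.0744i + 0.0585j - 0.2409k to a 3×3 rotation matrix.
[[0.8771, 0.4567, 0.1489], [-0.4741, 0.8729, 0.1155], [-0.0772, -0.1719, 0.9821]]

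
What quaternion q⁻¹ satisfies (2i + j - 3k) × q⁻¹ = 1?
-0.1429i - 0.0714j + 0.2143k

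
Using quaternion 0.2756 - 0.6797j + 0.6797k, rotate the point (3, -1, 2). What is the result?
(-2.919, -0.8, 2.2)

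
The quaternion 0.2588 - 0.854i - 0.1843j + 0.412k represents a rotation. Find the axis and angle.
axis = (-0.8841, -0.1908, 0.4265), θ = 5π/6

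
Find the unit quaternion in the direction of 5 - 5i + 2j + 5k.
0.5625 - 0.5625i + 0.225j + 0.5625k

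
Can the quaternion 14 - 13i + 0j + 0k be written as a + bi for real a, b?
Yes. The quaternion 14 - 13i has j- and k-coefficients y = z = 0, so it lies in the complex subalgebra spanned by 1 and i.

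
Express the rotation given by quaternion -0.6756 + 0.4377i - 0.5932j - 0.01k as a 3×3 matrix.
[[0.296, -0.5328, 0.7928], [-0.5058, 0.6166, 0.6033], [-0.8103, -0.5796, -0.0869]]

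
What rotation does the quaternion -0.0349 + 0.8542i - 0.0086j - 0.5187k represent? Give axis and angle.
axis = (0.8547, -0.0086, -0.519), θ = 184°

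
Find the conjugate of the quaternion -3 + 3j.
-3 - 3j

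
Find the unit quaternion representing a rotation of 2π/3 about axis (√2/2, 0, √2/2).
0.5 + 0.6124i + 0.6124k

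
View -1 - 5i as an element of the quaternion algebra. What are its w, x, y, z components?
-1 - 5i + 0j + 0k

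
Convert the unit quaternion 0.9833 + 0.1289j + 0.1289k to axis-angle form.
axis = (0, √2/2, √2/2), θ = 21°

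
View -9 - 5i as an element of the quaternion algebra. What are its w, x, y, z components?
-9 - 5i + 0j + 0k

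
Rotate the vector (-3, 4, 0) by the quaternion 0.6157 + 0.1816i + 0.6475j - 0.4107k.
(3.491, 3.198, 1.607)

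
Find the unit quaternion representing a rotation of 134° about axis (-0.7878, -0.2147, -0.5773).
0.3907 - 0.7252i - 0.1976j - 0.5314k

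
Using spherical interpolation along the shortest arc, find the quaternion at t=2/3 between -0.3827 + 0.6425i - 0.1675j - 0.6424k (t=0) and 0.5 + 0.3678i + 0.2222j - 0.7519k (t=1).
0.2203 + 0.5283i + 0.0989j - 0.814k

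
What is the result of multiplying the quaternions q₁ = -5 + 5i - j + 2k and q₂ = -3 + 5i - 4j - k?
-12 - 31i + 38j - 16k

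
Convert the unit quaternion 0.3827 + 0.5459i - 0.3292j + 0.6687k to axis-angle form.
axis = (0.5909, -0.3563, 0.7238), θ = 3π/4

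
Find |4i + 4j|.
√32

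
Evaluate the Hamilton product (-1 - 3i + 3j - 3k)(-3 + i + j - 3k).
-6 + 2i - 22j + 6k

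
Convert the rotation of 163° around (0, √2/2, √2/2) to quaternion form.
0.1478 + 0.6993j + 0.6993k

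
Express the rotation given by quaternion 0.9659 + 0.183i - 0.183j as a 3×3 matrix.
[[0.933, -0.067, -0.3535], [-0.067, 0.933, -0.3535], [0.3535, 0.3535, 0.866]]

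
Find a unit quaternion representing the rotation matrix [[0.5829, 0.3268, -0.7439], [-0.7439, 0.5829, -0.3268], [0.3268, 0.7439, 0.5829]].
0.829 + 0.3229i - 0.3229j - 0.3229k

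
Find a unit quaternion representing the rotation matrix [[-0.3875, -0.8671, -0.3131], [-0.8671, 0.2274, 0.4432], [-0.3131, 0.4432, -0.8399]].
-0.5534i + 0.7834j + 0.2829k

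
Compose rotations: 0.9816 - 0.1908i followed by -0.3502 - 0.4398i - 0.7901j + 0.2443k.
-0.4277 - 0.3649i - 0.8222j + 0.0891k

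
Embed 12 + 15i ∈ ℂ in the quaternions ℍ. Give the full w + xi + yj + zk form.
12 + 15i + 0j + 0k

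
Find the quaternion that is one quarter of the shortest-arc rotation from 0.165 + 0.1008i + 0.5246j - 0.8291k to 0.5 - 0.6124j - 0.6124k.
0.3073 + 0.0866i + 0.2477j - 0.9147k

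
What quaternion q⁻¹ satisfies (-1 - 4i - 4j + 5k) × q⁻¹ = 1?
-0.0172 + 0.069i + 0.069j - 0.0862k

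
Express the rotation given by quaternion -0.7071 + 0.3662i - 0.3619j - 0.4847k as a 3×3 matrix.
[[0.2682, -0.9505, 0.1568], [0.4204, 0.2619, 0.8687], [-0.8668, -0.1671, 0.4699]]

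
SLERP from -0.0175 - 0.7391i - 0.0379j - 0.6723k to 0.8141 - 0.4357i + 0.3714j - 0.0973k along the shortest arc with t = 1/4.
0.2438 - 0.76i + 0.0861j - 0.5963k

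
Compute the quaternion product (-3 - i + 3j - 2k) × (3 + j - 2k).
-16 - 7i + 4j - k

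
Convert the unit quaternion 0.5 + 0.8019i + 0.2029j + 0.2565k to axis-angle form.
axis = (0.926, 0.2343, 0.2962), θ = 2π/3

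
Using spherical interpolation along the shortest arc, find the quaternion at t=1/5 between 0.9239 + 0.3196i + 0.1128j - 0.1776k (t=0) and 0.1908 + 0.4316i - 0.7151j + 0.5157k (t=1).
0.9034 + 0.4166i - 0.0999j - 0.0164k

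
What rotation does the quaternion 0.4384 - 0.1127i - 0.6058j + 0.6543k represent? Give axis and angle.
axis = (-0.1254, -0.674, 0.728), θ = 128°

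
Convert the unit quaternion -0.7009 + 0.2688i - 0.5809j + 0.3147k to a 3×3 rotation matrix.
[[0.127, 0.1289, 0.9835], [-0.7534, 0.6574, 0.0112], [-0.6451, -0.7424, 0.1806]]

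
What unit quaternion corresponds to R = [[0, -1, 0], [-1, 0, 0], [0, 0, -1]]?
-0.7071i + 0.7071j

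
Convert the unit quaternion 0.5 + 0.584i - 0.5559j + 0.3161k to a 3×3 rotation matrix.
[[0.1821, -0.9654, -0.1867], [-0.3332, 0.118, -0.9354], [0.9251, 0.2326, -0.3002]]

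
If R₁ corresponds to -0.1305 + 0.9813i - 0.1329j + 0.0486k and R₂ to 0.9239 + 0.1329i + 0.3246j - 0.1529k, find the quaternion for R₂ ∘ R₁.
-0.2004 + 0.8847i - 0.3216j - 0.2713k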